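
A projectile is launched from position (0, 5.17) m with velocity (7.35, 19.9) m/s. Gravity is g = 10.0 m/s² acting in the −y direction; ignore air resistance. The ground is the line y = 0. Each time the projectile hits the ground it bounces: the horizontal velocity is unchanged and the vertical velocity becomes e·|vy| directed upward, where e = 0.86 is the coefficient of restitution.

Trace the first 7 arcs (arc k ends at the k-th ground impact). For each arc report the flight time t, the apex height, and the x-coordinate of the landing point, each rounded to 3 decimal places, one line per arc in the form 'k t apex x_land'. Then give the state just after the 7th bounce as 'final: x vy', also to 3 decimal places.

1 4.225 24.970 31.052
2 3.844 18.468 59.304
3 3.306 13.659 83.600
4 2.843 10.102 104.495
5 2.445 7.472 122.465
6 2.103 5.526 137.919
7 1.808 4.087 151.209
final: 151.209 7.775

Arc 1: start y=5.170, vy=19.900 → t=4.225, apex=24.970, x_land=31.052, impact vy=-22.347
  bounce: vy ← 0.86·22.347 = 19.219
Arc 2: start y=0.000, vy=19.219 → t=3.844, apex=18.468, x_land=59.304, impact vy=-19.219
  bounce: vy ← 0.86·19.219 = 16.528
Arc 3: start y=0.000, vy=16.528 → t=3.306, apex=13.659, x_land=83.600, impact vy=-16.528
  bounce: vy ← 0.86·16.528 = 14.214
Arc 4: start y=0.000, vy=14.214 → t=2.843, apex=10.102, x_land=104.495, impact vy=-14.214
  bounce: vy ← 0.86·14.214 = 12.224
Arc 5: start y=0.000, vy=12.224 → t=2.445, apex=7.472, x_land=122.465, impact vy=-12.224
  bounce: vy ← 0.86·12.224 = 10.513
Arc 6: start y=0.000, vy=10.513 → t=2.103, apex=5.526, x_land=137.919, impact vy=-10.513
  bounce: vy ← 0.86·10.513 = 9.041
Arc 7: start y=0.000, vy=9.041 → t=1.808, apex=4.087, x_land=151.209, impact vy=-9.041
  bounce: vy ← 0.86·9.041 = 7.775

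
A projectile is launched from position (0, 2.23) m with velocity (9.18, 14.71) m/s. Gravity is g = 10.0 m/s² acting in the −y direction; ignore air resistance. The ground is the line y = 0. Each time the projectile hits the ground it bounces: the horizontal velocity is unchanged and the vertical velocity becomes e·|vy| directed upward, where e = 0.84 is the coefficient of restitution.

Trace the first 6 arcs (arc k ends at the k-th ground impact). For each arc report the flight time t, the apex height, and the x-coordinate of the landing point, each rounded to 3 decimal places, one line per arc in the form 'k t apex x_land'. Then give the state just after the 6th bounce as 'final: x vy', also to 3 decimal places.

Arc 1: start y=2.230, vy=14.710 → t=3.087, apex=13.049, x_land=28.334, impact vy=-16.155
  bounce: vy ← 0.84·16.155 = 13.570
Arc 2: start y=0.000, vy=13.570 → t=2.714, apex=9.208, x_land=53.249, impact vy=-13.570
  bounce: vy ← 0.84·13.570 = 11.399
Arc 3: start y=0.000, vy=11.399 → t=2.280, apex=6.497, x_land=74.177, impact vy=-11.399
  bounce: vy ← 0.84·11.399 = 9.575
Arc 4: start y=0.000, vy=9.575 → t=1.915, apex=4.584, x_land=91.757, impact vy=-9.575
  bounce: vy ← 0.84·9.575 = 8.043
Arc 5: start y=0.000, vy=8.043 → t=1.609, apex=3.235, x_land=106.525, impact vy=-8.043
  bounce: vy ← 0.84·8.043 = 6.756
Arc 6: start y=0.000, vy=6.756 → t=1.351, apex=2.282, x_land=118.929, impact vy=-6.756
  bounce: vy ← 0.84·6.756 = 5.675

1 3.087 13.049 28.334
2 2.714 9.208 53.249
3 2.280 6.497 74.177
4 1.915 4.584 91.757
5 1.609 3.235 106.525
6 1.351 2.282 118.929
final: 118.929 5.675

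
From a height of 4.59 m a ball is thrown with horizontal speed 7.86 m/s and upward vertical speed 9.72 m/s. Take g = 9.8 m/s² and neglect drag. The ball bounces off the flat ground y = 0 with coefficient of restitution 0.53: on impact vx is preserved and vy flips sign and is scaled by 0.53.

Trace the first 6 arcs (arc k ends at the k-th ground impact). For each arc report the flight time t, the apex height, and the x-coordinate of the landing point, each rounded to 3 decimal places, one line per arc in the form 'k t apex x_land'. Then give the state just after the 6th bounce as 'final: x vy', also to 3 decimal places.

Arc 1: start y=4.590, vy=9.720 → t=2.378, apex=9.410, x_land=18.688, impact vy=-13.581
  bounce: vy ← 0.53·13.581 = 7.198
Arc 2: start y=0.000, vy=7.198 → t=1.469, apex=2.643, x_land=30.234, impact vy=-7.198
  bounce: vy ← 0.53·7.198 = 3.815
Arc 3: start y=0.000, vy=3.815 → t=0.779, apex=0.743, x_land=36.354, impact vy=-3.815
  bounce: vy ← 0.53·3.815 = 2.022
Arc 4: start y=0.000, vy=2.022 → t=0.413, apex=0.209, x_land=39.597, impact vy=-2.022
  bounce: vy ← 0.53·2.022 = 1.072
Arc 5: start y=0.000, vy=1.072 → t=0.219, apex=0.059, x_land=41.316, impact vy=-1.072
  bounce: vy ← 0.53·1.072 = 0.568
Arc 6: start y=0.000, vy=0.568 → t=0.116, apex=0.016, x_land=42.227, impact vy=-0.568
  bounce: vy ← 0.53·0.568 = 0.301

1 2.378 9.410 18.688
2 1.469 2.643 30.234
3 0.779 0.743 36.354
4 0.413 0.209 39.597
5 0.219 0.059 41.316
6 0.116 0.016 42.227
final: 42.227 0.301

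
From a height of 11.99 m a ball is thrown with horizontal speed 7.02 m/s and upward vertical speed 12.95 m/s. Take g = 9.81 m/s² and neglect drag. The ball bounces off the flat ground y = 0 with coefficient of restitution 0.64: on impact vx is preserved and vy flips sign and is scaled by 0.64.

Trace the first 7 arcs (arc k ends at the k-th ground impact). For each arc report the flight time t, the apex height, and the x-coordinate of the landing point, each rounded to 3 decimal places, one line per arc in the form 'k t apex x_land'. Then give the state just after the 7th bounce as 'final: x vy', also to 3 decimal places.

Arc 1: start y=11.990, vy=12.950 → t=3.366, apex=20.538, x_land=23.632, impact vy=-20.074
  bounce: vy ← 0.64·20.074 = 12.847
Arc 2: start y=0.000, vy=12.847 → t=2.619, apex=8.412, x_land=42.018, impact vy=-12.847
  bounce: vy ← 0.64·12.847 = 8.222
Arc 3: start y=0.000, vy=8.222 → t=1.676, apex=3.446, x_land=53.786, impact vy=-8.222
  bounce: vy ← 0.64·8.222 = 5.262
Arc 4: start y=0.000, vy=5.262 → t=1.073, apex=1.411, x_land=61.317, impact vy=-5.262
  bounce: vy ← 0.64·5.262 = 3.368
Arc 5: start y=0.000, vy=3.368 → t=0.687, apex=0.578, x_land=66.137, impact vy=-3.368
  bounce: vy ← 0.64·3.368 = 2.155
Arc 6: start y=0.000, vy=2.155 → t=0.439, apex=0.237, x_land=69.221, impact vy=-2.155
  bounce: vy ← 0.64·2.155 = 1.379
Arc 7: start y=0.000, vy=1.379 → t=0.281, apex=0.097, x_land=71.196, impact vy=-1.379
  bounce: vy ← 0.64·1.379 = 0.883

1 3.366 20.538 23.632
2 2.619 8.412 42.018
3 1.676 3.446 53.786
4 1.073 1.411 61.317
5 0.687 0.578 66.137
6 0.439 0.237 69.221
7 0.281 0.097 71.196
final: 71.196 0.883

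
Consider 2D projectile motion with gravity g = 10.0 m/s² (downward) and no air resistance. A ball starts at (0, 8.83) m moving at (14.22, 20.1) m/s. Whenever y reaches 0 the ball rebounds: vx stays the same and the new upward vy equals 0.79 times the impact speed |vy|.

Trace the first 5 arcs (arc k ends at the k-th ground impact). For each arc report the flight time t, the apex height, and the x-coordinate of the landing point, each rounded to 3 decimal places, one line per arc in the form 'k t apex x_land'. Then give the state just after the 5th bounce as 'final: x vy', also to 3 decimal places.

Arc 1: start y=8.830, vy=20.100 → t=4.420, apex=29.031, x_land=62.846, impact vy=-24.096
  bounce: vy ← 0.79·24.096 = 19.036
Arc 2: start y=0.000, vy=19.036 → t=3.807, apex=18.118, x_land=116.984, impact vy=-19.036
  bounce: vy ← 0.79·19.036 = 15.038
Arc 3: start y=0.000, vy=15.038 → t=3.008, apex=11.307, x_land=159.753, impact vy=-15.038
  bounce: vy ← 0.79·15.038 = 11.880
Arc 4: start y=0.000, vy=11.880 → t=2.376, apex=7.057, x_land=193.540, impact vy=-11.880
  bounce: vy ← 0.79·11.880 = 9.385
Arc 5: start y=0.000, vy=9.385 → t=1.877, apex=4.404, x_land=220.232, impact vy=-9.385
  bounce: vy ← 0.79·9.385 = 7.414

1 4.420 29.031 62.846
2 3.807 18.118 116.984
3 3.008 11.307 159.753
4 2.376 7.057 193.540
5 1.877 4.404 220.232
final: 220.232 7.414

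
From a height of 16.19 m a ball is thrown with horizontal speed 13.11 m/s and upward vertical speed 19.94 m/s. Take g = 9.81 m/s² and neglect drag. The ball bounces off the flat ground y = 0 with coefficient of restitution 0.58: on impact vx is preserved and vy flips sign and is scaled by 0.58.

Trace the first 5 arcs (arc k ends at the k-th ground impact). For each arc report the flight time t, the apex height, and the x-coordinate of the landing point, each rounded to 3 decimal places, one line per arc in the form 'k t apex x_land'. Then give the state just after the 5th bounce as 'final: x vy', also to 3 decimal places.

Arc 1: start y=16.190, vy=19.940 → t=4.759, apex=36.455, x_land=62.388, impact vy=-26.744
  bounce: vy ← 0.58·26.744 = 15.512
Arc 2: start y=0.000, vy=15.512 → t=3.162, apex=12.264, x_land=103.848, impact vy=-15.512
  bounce: vy ← 0.58·15.512 = 8.997
Arc 3: start y=0.000, vy=8.997 → t=1.834, apex=4.125, x_land=127.894, impact vy=-8.997
  bounce: vy ← 0.58·8.997 = 5.218
Arc 4: start y=0.000, vy=5.218 → t=1.064, apex=1.388, x_land=141.841, impact vy=-5.218
  bounce: vy ← 0.58·5.218 = 3.027
Arc 5: start y=0.000, vy=3.027 → t=0.617, apex=0.467, x_land=149.930, impact vy=-3.027
  bounce: vy ← 0.58·3.027 = 1.755

1 4.759 36.455 62.388
2 3.162 12.264 103.848
3 1.834 4.125 127.894
4 1.064 1.388 141.841
5 0.617 0.467 149.930
final: 149.930 1.755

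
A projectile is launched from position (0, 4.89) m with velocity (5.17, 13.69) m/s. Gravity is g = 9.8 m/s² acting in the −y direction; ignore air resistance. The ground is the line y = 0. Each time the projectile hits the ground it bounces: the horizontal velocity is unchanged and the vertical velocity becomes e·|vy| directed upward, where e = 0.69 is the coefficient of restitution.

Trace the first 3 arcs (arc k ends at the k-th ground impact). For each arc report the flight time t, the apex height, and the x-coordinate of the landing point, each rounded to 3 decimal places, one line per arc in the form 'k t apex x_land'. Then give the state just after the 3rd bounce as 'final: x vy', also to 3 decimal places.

1 3.114 14.452 16.101
2 2.370 6.881 28.354
3 1.635 3.276 36.808
final: 36.808 5.529

Arc 1: start y=4.890, vy=13.690 → t=3.114, apex=14.452, x_land=16.101, impact vy=-16.830
  bounce: vy ← 0.69·16.830 = 11.613
Arc 2: start y=0.000, vy=11.613 → t=2.370, apex=6.881, x_land=28.354, impact vy=-11.613
  bounce: vy ← 0.69·11.613 = 8.013
Arc 3: start y=0.000, vy=8.013 → t=1.635, apex=3.276, x_land=36.808, impact vy=-8.013
  bounce: vy ← 0.69·8.013 = 5.529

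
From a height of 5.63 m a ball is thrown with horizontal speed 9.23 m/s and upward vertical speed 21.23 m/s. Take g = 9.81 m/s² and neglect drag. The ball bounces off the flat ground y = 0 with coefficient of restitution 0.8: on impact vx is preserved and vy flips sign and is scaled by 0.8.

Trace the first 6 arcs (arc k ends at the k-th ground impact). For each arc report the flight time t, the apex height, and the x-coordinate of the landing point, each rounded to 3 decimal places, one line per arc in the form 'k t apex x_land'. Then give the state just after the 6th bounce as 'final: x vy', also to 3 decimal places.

1 4.579 28.602 42.263
2 3.864 18.305 77.925
3 3.091 11.715 106.454
4 2.473 7.498 129.278
5 1.978 4.799 147.536
6 1.583 3.071 162.143
final: 162.143 6.210

Arc 1: start y=5.630, vy=21.230 → t=4.579, apex=28.602, x_land=42.263, impact vy=-23.689
  bounce: vy ← 0.8·23.689 = 18.951
Arc 2: start y=0.000, vy=18.951 → t=3.864, apex=18.305, x_land=77.925, impact vy=-18.951
  bounce: vy ← 0.8·18.951 = 15.161
Arc 3: start y=0.000, vy=15.161 → t=3.091, apex=11.715, x_land=106.454, impact vy=-15.161
  bounce: vy ← 0.8·15.161 = 12.129
Arc 4: start y=0.000, vy=12.129 → t=2.473, apex=7.498, x_land=129.278, impact vy=-12.129
  bounce: vy ← 0.8·12.129 = 9.703
Arc 5: start y=0.000, vy=9.703 → t=1.978, apex=4.799, x_land=147.536, impact vy=-9.703
  bounce: vy ← 0.8·9.703 = 7.762
Arc 6: start y=0.000, vy=7.762 → t=1.583, apex=3.071, x_land=162.143, impact vy=-7.762
  bounce: vy ← 0.8·7.762 = 6.210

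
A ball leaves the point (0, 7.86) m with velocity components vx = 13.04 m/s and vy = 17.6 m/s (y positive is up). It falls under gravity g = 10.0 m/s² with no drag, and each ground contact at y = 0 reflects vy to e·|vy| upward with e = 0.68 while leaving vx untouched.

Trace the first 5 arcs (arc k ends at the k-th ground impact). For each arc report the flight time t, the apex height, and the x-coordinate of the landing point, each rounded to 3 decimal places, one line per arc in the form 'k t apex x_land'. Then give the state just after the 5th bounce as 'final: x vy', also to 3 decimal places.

Arc 1: start y=7.860, vy=17.600 → t=3.921, apex=23.348, x_land=51.129, impact vy=-21.609
  bounce: vy ← 0.68·21.609 = 14.694
Arc 2: start y=0.000, vy=14.694 → t=2.939, apex=10.796, x_land=89.452, impact vy=-14.694
  bounce: vy ← 0.68·14.694 = 9.992
Arc 3: start y=0.000, vy=9.992 → t=1.998, apex=4.992, x_land=115.511, impact vy=-9.992
  bounce: vy ← 0.68·9.992 = 6.795
Arc 4: start y=0.000, vy=6.795 → t=1.359, apex=2.308, x_land=133.231, impact vy=-6.795
  bounce: vy ← 0.68·6.795 = 4.620
Arc 5: start y=0.000, vy=4.620 → t=0.924, apex=1.067, x_land=145.281, impact vy=-4.620
  bounce: vy ← 0.68·4.620 = 3.142

1 3.921 23.348 51.129
2 2.939 10.796 89.452
3 1.998 4.992 115.511
4 1.359 2.308 133.231
5 0.924 1.067 145.281
final: 145.281 3.142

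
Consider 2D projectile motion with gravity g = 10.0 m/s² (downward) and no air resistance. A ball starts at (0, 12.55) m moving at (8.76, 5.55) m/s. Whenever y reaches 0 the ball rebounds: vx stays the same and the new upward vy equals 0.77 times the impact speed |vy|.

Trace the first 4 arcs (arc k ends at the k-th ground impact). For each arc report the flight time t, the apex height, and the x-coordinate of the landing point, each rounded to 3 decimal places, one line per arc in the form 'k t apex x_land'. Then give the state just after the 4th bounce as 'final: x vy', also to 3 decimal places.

Arc 1: start y=12.550, vy=5.550 → t=2.234, apex=14.090, x_land=19.567, impact vy=-16.787
  bounce: vy ← 0.77·16.787 = 12.926
Arc 2: start y=0.000, vy=12.926 → t=2.585, apex=8.354, x_land=42.213, impact vy=-12.926
  bounce: vy ← 0.77·12.926 = 9.953
Arc 3: start y=0.000, vy=9.953 → t=1.991, apex=4.953, x_land=59.651, impact vy=-9.953
  bounce: vy ← 0.77·9.953 = 7.664
Arc 4: start y=0.000, vy=7.664 → t=1.533, apex=2.937, x_land=73.078, impact vy=-7.664
  bounce: vy ← 0.77·7.664 = 5.901

1 2.234 14.090 19.567
2 2.585 8.354 42.213
3 1.991 4.953 59.651
4 1.533 2.937 73.078
final: 73.078 5.901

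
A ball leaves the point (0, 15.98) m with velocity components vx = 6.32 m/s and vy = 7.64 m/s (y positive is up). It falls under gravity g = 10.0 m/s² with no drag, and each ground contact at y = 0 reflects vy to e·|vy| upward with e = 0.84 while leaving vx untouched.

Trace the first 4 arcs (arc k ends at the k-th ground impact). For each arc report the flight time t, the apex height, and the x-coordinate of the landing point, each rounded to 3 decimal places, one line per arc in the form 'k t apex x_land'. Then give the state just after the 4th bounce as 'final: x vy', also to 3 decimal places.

1 2.708 18.898 17.115
2 3.266 13.335 37.758
3 2.744 9.409 55.097
4 2.305 6.639 69.662
final: 69.662 9.679

Arc 1: start y=15.980, vy=7.640 → t=2.708, apex=18.898, x_land=17.115, impact vy=-19.441
  bounce: vy ← 0.84·19.441 = 16.331
Arc 2: start y=0.000, vy=16.331 → t=3.266, apex=13.335, x_land=37.758, impact vy=-16.331
  bounce: vy ← 0.84·16.331 = 13.718
Arc 3: start y=0.000, vy=13.718 → t=2.744, apex=9.409, x_land=55.097, impact vy=-13.718
  bounce: vy ← 0.84·13.718 = 11.523
Arc 4: start y=0.000, vy=11.523 → t=2.305, apex=6.639, x_land=69.662, impact vy=-11.523
  bounce: vy ← 0.84·11.523 = 9.679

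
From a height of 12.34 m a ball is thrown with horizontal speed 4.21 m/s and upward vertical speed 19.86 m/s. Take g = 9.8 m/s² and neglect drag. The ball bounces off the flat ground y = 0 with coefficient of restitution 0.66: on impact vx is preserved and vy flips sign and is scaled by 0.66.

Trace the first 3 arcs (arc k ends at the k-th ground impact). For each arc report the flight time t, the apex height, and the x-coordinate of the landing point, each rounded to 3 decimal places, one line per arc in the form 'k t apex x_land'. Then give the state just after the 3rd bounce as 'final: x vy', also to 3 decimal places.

Arc 1: start y=12.340, vy=19.860 → t=4.600, apex=32.463, x_land=19.368, impact vy=-25.225
  bounce: vy ← 0.66·25.225 = 16.648
Arc 2: start y=0.000, vy=16.648 → t=3.398, apex=14.141, x_land=33.672, impact vy=-16.648
  bounce: vy ← 0.66·16.648 = 10.988
Arc 3: start y=0.000, vy=10.988 → t=2.242, apex=6.160, x_land=43.113, impact vy=-10.988
  bounce: vy ← 0.66·10.988 = 7.252

1 4.600 32.463 19.368
2 3.398 14.141 33.672
3 2.242 6.160 43.113
final: 43.113 7.252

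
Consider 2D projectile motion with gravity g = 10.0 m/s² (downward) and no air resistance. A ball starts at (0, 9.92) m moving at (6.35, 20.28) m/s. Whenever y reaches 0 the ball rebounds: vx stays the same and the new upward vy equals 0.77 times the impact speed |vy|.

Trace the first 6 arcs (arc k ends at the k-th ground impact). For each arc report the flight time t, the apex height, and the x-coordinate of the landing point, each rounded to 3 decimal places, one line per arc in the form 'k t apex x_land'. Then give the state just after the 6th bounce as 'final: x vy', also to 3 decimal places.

Arc 1: start y=9.920, vy=20.280 → t=4.497, apex=30.484, x_land=28.557, impact vy=-24.692
  bounce: vy ← 0.77·24.692 = 19.013
Arc 2: start y=0.000, vy=19.013 → t=3.803, apex=18.074, x_land=52.703, impact vy=-19.013
  bounce: vy ← 0.77·19.013 = 14.640
Arc 3: start y=0.000, vy=14.640 → t=2.928, apex=10.716, x_land=71.295, impact vy=-14.640
  bounce: vy ← 0.77·14.640 = 11.273
Arc 4: start y=0.000, vy=11.273 → t=2.255, apex=6.354, x_land=85.612, impact vy=-11.273
  bounce: vy ← 0.77·11.273 = 8.680
Arc 5: start y=0.000, vy=8.680 → t=1.736, apex=3.767, x_land=96.635, impact vy=-8.680
  bounce: vy ← 0.77·8.680 = 6.684
Arc 6: start y=0.000, vy=6.684 → t=1.337, apex=2.233, x_land=105.123, impact vy=-6.684
  bounce: vy ← 0.77·6.684 = 5.146

1 4.497 30.484 28.557
2 3.803 18.074 52.703
3 2.928 10.716 71.295
4 2.255 6.354 85.612
5 1.736 3.767 96.635
6 1.337 2.233 105.123
final: 105.123 5.146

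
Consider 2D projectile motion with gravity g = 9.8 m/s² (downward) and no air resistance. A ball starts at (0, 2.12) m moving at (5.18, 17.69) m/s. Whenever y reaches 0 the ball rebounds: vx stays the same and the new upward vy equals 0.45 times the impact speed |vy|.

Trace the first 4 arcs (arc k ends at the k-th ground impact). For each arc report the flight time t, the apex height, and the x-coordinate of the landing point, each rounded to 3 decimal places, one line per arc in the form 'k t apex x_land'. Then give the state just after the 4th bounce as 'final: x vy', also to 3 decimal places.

Arc 1: start y=2.120, vy=17.690 → t=3.726, apex=18.086, x_land=19.302, impact vy=-18.828
  bounce: vy ← 0.45·18.828 = 8.473
Arc 2: start y=0.000, vy=8.473 → t=1.729, apex=3.662, x_land=28.259, impact vy=-8.473
  bounce: vy ← 0.45·8.473 = 3.813
Arc 3: start y=0.000, vy=3.813 → t=0.778, apex=0.742, x_land=32.289, impact vy=-3.813
  bounce: vy ← 0.45·3.813 = 1.716
Arc 4: start y=0.000, vy=1.716 → t=0.350, apex=0.150, x_land=34.103, impact vy=-1.716
  bounce: vy ← 0.45·1.716 = 0.772

1 3.726 18.086 19.302
2 1.729 3.662 28.259
3 0.778 0.742 32.289
4 0.350 0.150 34.103
final: 34.103 0.772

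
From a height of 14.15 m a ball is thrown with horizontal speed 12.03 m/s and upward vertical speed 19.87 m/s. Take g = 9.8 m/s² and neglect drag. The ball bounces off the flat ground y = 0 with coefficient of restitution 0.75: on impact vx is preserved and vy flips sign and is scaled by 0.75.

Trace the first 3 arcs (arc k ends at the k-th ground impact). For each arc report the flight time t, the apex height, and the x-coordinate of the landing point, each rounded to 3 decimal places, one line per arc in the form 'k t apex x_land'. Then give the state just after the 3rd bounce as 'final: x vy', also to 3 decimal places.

1 4.673 34.294 56.217
2 3.968 19.290 103.955
3 2.976 10.851 139.759
final: 139.759 10.938

Arc 1: start y=14.150, vy=19.870 → t=4.673, apex=34.294, x_land=56.217, impact vy=-25.926
  bounce: vy ← 0.75·25.926 = 19.444
Arc 2: start y=0.000, vy=19.444 → t=3.968, apex=19.290, x_land=103.955, impact vy=-19.444
  bounce: vy ← 0.75·19.444 = 14.583
Arc 3: start y=0.000, vy=14.583 → t=2.976, apex=10.851, x_land=139.759, impact vy=-14.583
  bounce: vy ← 0.75·14.583 = 10.938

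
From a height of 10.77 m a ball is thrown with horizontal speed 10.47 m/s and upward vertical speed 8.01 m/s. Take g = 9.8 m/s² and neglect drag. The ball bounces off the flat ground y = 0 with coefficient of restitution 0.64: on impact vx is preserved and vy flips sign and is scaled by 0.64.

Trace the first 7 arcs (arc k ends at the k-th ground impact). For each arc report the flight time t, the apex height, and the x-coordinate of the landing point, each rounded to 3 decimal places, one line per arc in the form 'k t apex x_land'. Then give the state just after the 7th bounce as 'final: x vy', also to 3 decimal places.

Arc 1: start y=10.770, vy=8.010 → t=2.510, apex=14.043, x_land=26.283, impact vy=-16.591
  bounce: vy ← 0.64·16.591 = 10.618
Arc 2: start y=0.000, vy=10.618 → t=2.167, apex=5.752, x_land=48.971, impact vy=-10.618
  bounce: vy ← 0.64·10.618 = 6.796
Arc 3: start y=0.000, vy=6.796 → t=1.387, apex=2.356, x_land=63.491, impact vy=-6.796
  bounce: vy ← 0.64·6.796 = 4.349
Arc 4: start y=0.000, vy=4.349 → t=0.888, apex=0.965, x_land=72.784, impact vy=-4.349
  bounce: vy ← 0.64·4.349 = 2.783
Arc 5: start y=0.000, vy=2.783 → t=0.568, apex=0.395, x_land=78.731, impact vy=-2.783
  bounce: vy ← 0.64·2.783 = 1.781
Arc 6: start y=0.000, vy=1.781 → t=0.364, apex=0.162, x_land=82.538, impact vy=-1.781
  bounce: vy ← 0.64·1.781 = 1.140
Arc 7: start y=0.000, vy=1.140 → t=0.233, apex=0.066, x_land=84.974, impact vy=-1.140
  bounce: vy ← 0.64·1.140 = 0.730

1 2.510 14.043 26.283
2 2.167 5.752 48.971
3 1.387 2.356 63.491
4 0.888 0.965 72.784
5 0.568 0.395 78.731
6 0.364 0.162 82.538
7 0.233 0.066 84.974
final: 84.974 0.730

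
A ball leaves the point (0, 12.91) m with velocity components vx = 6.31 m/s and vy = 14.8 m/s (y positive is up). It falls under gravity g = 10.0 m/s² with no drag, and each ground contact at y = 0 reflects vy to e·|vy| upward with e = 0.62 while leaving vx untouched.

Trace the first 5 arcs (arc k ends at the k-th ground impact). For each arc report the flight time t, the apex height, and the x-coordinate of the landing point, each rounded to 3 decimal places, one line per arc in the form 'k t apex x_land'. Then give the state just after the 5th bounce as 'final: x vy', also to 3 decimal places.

Arc 1: start y=12.910, vy=14.800 → t=3.665, apex=23.862, x_land=23.124, impact vy=-21.846
  bounce: vy ← 0.62·21.846 = 13.544
Arc 2: start y=0.000, vy=13.544 → t=2.709, apex=9.173, x_land=40.217, impact vy=-13.544
  bounce: vy ← 0.62·13.544 = 8.398
Arc 3: start y=0.000, vy=8.398 → t=1.680, apex=3.526, x_land=50.814, impact vy=-8.398
  bounce: vy ← 0.62·8.398 = 5.206
Arc 4: start y=0.000, vy=5.206 → t=1.041, apex=1.355, x_land=57.385, impact vy=-5.206
  bounce: vy ← 0.62·5.206 = 3.228
Arc 5: start y=0.000, vy=3.228 → t=0.646, apex=0.521, x_land=61.459, impact vy=-3.228
  bounce: vy ← 0.62·3.228 = 2.001

1 3.665 23.862 23.124
2 2.709 9.173 40.217
3 1.680 3.526 50.814
4 1.041 1.355 57.385
5 0.646 0.521 61.459
final: 61.459 2.001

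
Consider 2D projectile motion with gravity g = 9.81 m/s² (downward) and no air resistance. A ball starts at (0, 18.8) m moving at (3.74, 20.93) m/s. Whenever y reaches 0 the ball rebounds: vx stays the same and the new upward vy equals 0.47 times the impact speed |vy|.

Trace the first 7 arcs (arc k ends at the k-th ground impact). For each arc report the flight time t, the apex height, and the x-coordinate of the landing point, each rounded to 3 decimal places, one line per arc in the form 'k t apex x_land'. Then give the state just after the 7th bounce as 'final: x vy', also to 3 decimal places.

1 5.029 41.127 18.809
2 2.722 9.085 28.989
3 1.279 2.007 33.774
4 0.601 0.443 36.022
5 0.283 0.098 37.079
6 0.133 0.022 37.576
7 0.062 0.005 37.810
final: 37.810 0.144

Arc 1: start y=18.800, vy=20.930 → t=5.029, apex=41.127, x_land=18.809, impact vy=-28.406
  bounce: vy ← 0.47·28.406 = 13.351
Arc 2: start y=0.000, vy=13.351 → t=2.722, apex=9.085, x_land=28.989, impact vy=-13.351
  bounce: vy ← 0.47·13.351 = 6.275
Arc 3: start y=0.000, vy=6.275 → t=1.279, apex=2.007, x_land=33.774, impact vy=-6.275
  bounce: vy ← 0.47·6.275 = 2.949
Arc 4: start y=0.000, vy=2.949 → t=0.601, apex=0.443, x_land=36.022, impact vy=-2.949
  bounce: vy ← 0.47·2.949 = 1.386
Arc 5: start y=0.000, vy=1.386 → t=0.283, apex=0.098, x_land=37.079, impact vy=-1.386
  bounce: vy ← 0.47·1.386 = 0.651
Arc 6: start y=0.000, vy=0.651 → t=0.133, apex=0.022, x_land=37.576, impact vy=-0.651
  bounce: vy ← 0.47·0.651 = 0.306
Arc 7: start y=0.000, vy=0.306 → t=0.062, apex=0.005, x_land=37.810, impact vy=-0.306
  bounce: vy ← 0.47·0.306 = 0.144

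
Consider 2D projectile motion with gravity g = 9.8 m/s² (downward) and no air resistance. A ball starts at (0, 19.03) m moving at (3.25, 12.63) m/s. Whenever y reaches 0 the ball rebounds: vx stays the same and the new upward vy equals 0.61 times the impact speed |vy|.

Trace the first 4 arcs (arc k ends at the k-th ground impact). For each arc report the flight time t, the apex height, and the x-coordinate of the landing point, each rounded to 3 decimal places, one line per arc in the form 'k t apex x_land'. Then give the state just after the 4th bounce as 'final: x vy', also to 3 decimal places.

Arc 1: start y=19.030, vy=12.630 → t=3.643, apex=27.169, x_land=11.841, impact vy=-23.076
  bounce: vy ← 0.61·23.076 = 14.076
Arc 2: start y=0.000, vy=14.076 → t=2.873, apex=10.109, x_land=21.178, impact vy=-14.076
  bounce: vy ← 0.61·14.076 = 8.587
Arc 3: start y=0.000, vy=8.587 → t=1.752, apex=3.762, x_land=26.873, impact vy=-8.587
  bounce: vy ← 0.61·8.587 = 5.238
Arc 4: start y=0.000, vy=5.238 → t=1.069, apex=1.400, x_land=30.347, impact vy=-5.238
  bounce: vy ← 0.61·5.238 = 3.195

1 3.643 27.169 11.841
2 2.873 10.109 21.178
3 1.752 3.762 26.873
4 1.069 1.400 30.347
final: 30.347 3.195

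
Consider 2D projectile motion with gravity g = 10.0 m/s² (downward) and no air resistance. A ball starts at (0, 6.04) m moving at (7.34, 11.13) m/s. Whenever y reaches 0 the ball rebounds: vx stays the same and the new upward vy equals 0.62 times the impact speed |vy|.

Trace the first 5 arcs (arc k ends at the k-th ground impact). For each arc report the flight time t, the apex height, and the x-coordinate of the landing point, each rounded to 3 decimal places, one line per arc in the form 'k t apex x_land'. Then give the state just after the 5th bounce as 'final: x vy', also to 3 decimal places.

Arc 1: start y=6.040, vy=11.130 → t=2.677, apex=12.234, x_land=19.651, impact vy=-15.642
  bounce: vy ← 0.62·15.642 = 9.698
Arc 2: start y=0.000, vy=9.698 → t=1.940, apex=4.703, x_land=33.888, impact vy=-9.698
  bounce: vy ← 0.62·9.698 = 6.013
Arc 3: start y=0.000, vy=6.013 → t=1.203, apex=1.808, x_land=42.714, impact vy=-6.013
  bounce: vy ← 0.62·6.013 = 3.728
Arc 4: start y=0.000, vy=3.728 → t=0.746, apex=0.695, x_land=48.187, impact vy=-3.728
  bounce: vy ← 0.62·3.728 = 2.311
Arc 5: start y=0.000, vy=2.311 → t=0.462, apex=0.267, x_land=51.580, impact vy=-2.311
  bounce: vy ← 0.62·2.311 = 1.433

1 2.677 12.234 19.651
2 1.940 4.703 33.888
3 1.203 1.808 42.714
4 0.746 0.695 48.187
5 0.462 0.267 51.580
final: 51.580 1.433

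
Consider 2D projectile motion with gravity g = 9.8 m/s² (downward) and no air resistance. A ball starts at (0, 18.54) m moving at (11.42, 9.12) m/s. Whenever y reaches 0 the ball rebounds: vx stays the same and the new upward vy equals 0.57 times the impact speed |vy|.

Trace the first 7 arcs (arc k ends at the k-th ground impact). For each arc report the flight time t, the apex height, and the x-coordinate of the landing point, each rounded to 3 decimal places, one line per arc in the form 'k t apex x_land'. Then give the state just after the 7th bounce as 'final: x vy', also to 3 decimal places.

1 3.087 22.784 35.253
2 2.458 7.402 63.325
3 1.401 2.405 79.327
4 0.799 0.781 88.448
5 0.455 0.254 93.647
6 0.259 0.082 96.610
7 0.148 0.027 98.299
final: 98.299 0.413

Arc 1: start y=18.540, vy=9.120 → t=3.087, apex=22.784, x_land=35.253, impact vy=-21.132
  bounce: vy ← 0.57·21.132 = 12.045
Arc 2: start y=0.000, vy=12.045 → t=2.458, apex=7.402, x_land=63.325, impact vy=-12.045
  bounce: vy ← 0.57·12.045 = 6.866
Arc 3: start y=0.000, vy=6.866 → t=1.401, apex=2.405, x_land=79.327, impact vy=-6.866
  bounce: vy ← 0.57·6.866 = 3.913
Arc 4: start y=0.000, vy=3.913 → t=0.799, apex=0.781, x_land=88.448, impact vy=-3.913
  bounce: vy ← 0.57·3.913 = 2.231
Arc 5: start y=0.000, vy=2.231 → t=0.455, apex=0.254, x_land=93.647, impact vy=-2.231
  bounce: vy ← 0.57·2.231 = 1.271
Arc 6: start y=0.000, vy=1.271 → t=0.259, apex=0.082, x_land=96.610, impact vy=-1.271
  bounce: vy ← 0.57·1.271 = 0.725
Arc 7: start y=0.000, vy=0.725 → t=0.148, apex=0.027, x_land=98.299, impact vy=-0.725
  bounce: vy ← 0.57·0.725 = 0.413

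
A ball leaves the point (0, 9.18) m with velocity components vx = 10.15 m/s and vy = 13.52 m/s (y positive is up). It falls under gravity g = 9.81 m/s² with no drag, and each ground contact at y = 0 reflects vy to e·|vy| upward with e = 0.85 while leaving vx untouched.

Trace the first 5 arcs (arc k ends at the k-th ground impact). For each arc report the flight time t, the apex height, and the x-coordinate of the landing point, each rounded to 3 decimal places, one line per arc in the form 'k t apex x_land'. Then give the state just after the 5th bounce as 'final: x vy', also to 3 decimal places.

1 3.320 18.497 33.699
2 3.301 13.364 67.206
3 2.806 9.655 95.687
4 2.385 6.976 119.897
5 2.027 5.040 140.474
final: 140.474 8.453

Arc 1: start y=9.180, vy=13.520 → t=3.320, apex=18.497, x_land=33.699, impact vy=-19.050
  bounce: vy ← 0.85·19.050 = 16.192
Arc 2: start y=0.000, vy=16.192 → t=3.301, apex=13.364, x_land=67.206, impact vy=-16.192
  bounce: vy ← 0.85·16.192 = 13.764
Arc 3: start y=0.000, vy=13.764 → t=2.806, apex=9.655, x_land=95.687, impact vy=-13.764
  bounce: vy ← 0.85·13.764 = 11.699
Arc 4: start y=0.000, vy=11.699 → t=2.385, apex=6.976, x_land=119.897, impact vy=-11.699
  bounce: vy ← 0.85·11.699 = 9.944
Arc 5: start y=0.000, vy=9.944 → t=2.027, apex=5.040, x_land=140.474, impact vy=-9.944
  bounce: vy ← 0.85·9.944 = 8.453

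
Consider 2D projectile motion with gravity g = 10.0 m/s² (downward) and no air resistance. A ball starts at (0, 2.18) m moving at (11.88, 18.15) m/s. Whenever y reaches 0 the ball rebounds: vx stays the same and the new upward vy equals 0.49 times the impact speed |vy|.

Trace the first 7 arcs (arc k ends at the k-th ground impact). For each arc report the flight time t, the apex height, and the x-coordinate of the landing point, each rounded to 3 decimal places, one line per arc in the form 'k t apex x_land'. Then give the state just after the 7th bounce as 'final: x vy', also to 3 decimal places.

Arc 1: start y=2.180, vy=18.150 → t=3.746, apex=18.651, x_land=44.507, impact vy=-19.314
  bounce: vy ← 0.49·19.314 = 9.464
Arc 2: start y=0.000, vy=9.464 → t=1.893, apex=4.478, x_land=66.993, impact vy=-9.464
  bounce: vy ← 0.49·9.464 = 4.637
Arc 3: start y=0.000, vy=4.637 → t=0.927, apex=1.075, x_land=78.011, impact vy=-4.637
  bounce: vy ← 0.49·4.637 = 2.272
Arc 4: start y=0.000, vy=2.272 → t=0.454, apex=0.258, x_land=83.410, impact vy=-2.272
  bounce: vy ← 0.49·2.272 = 1.113
Arc 5: start y=0.000, vy=1.113 → t=0.223, apex=0.062, x_land=86.055, impact vy=-1.113
  bounce: vy ← 0.49·1.113 = 0.546
Arc 6: start y=0.000, vy=0.546 → t=0.109, apex=0.015, x_land=87.352, impact vy=-0.546
  bounce: vy ← 0.49·0.546 = 0.267
Arc 7: start y=0.000, vy=0.267 → t=0.053, apex=0.004, x_land=87.987, impact vy=-0.267
  bounce: vy ← 0.49·0.267 = 0.131

1 3.746 18.651 44.507
2 1.893 4.478 66.993
3 0.927 1.075 78.011
4 0.454 0.258 83.410
5 0.223 0.062 86.055
6 0.109 0.015 87.352
7 0.053 0.004 87.987
final: 87.987 0.131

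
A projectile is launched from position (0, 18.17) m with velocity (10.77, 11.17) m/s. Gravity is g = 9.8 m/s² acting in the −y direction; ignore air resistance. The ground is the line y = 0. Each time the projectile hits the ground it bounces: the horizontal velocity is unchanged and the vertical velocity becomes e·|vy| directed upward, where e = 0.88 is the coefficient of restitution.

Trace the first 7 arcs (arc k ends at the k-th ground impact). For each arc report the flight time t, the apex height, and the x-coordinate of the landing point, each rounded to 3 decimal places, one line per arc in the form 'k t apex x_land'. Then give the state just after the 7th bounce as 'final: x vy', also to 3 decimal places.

1 3.377 24.536 36.376
2 3.938 19.000 78.792
3 3.466 14.714 116.118
4 3.050 11.395 148.965
5 2.684 8.824 177.870
6 2.362 6.833 203.307
7 2.078 5.292 225.691
final: 225.691 8.962

Arc 1: start y=18.170, vy=11.170 → t=3.377, apex=24.536, x_land=36.376, impact vy=-21.929
  bounce: vy ← 0.88·21.929 = 19.298
Arc 2: start y=0.000, vy=19.298 → t=3.938, apex=19.000, x_land=78.792, impact vy=-19.298
  bounce: vy ← 0.88·19.298 = 16.982
Arc 3: start y=0.000, vy=16.982 → t=3.466, apex=14.714, x_land=116.118, impact vy=-16.982
  bounce: vy ← 0.88·16.982 = 14.944
Arc 4: start y=0.000, vy=14.944 → t=3.050, apex=11.395, x_land=148.965, impact vy=-14.944
  bounce: vy ← 0.88·14.944 = 13.151
Arc 5: start y=0.000, vy=13.151 → t=2.684, apex=8.824, x_land=177.870, impact vy=-13.151
  bounce: vy ← 0.88·13.151 = 11.573
Arc 6: start y=0.000, vy=11.573 → t=2.362, apex=6.833, x_land=203.307, impact vy=-11.573
  bounce: vy ← 0.88·11.573 = 10.184
Arc 7: start y=0.000, vy=10.184 → t=2.078, apex=5.292, x_land=225.691, impact vy=-10.184
  bounce: vy ← 0.88·10.184 = 8.962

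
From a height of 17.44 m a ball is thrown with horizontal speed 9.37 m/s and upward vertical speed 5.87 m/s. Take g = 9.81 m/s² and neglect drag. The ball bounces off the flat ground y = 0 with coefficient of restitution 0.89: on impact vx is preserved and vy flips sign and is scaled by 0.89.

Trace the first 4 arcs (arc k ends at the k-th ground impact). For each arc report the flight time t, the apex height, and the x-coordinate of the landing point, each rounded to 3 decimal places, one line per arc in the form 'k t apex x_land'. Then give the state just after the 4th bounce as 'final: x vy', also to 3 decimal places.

Arc 1: start y=17.440, vy=5.870 → t=2.577, apex=19.196, x_land=24.143, impact vy=-19.407
  bounce: vy ← 0.89·19.407 = 17.272
Arc 2: start y=0.000, vy=17.272 → t=3.521, apex=15.205, x_land=57.138, impact vy=-17.272
  bounce: vy ← 0.89·17.272 = 15.372
Arc 3: start y=0.000, vy=15.372 → t=3.134, apex=12.044, x_land=86.504, impact vy=-15.372
  bounce: vy ← 0.89·15.372 = 13.681
Arc 4: start y=0.000, vy=13.681 → t=2.789, apex=9.540, x_land=112.639, impact vy=-13.681
  bounce: vy ← 0.89·13.681 = 12.176

1 2.577 19.196 24.143
2 3.521 15.205 57.138
3 3.134 12.044 86.504
4 2.789 9.540 112.639
final: 112.639 12.176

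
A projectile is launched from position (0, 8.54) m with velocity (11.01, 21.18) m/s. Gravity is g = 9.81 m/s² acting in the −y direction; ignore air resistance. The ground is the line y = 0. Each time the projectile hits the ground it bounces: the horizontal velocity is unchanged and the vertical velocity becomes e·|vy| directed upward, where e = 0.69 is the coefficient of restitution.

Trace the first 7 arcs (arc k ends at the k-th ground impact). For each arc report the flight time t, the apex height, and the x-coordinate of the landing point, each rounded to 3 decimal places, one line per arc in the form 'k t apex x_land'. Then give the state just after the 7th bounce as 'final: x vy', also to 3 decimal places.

Arc 1: start y=8.540, vy=21.180 → t=4.689, apex=31.404, x_land=51.630, impact vy=-24.822
  bounce: vy ← 0.69·24.822 = 17.127
Arc 2: start y=0.000, vy=17.127 → t=3.492, apex=14.951, x_land=90.074, impact vy=-17.127
  bounce: vy ← 0.69·17.127 = 11.818
Arc 3: start y=0.000, vy=11.818 → t=2.409, apex=7.118, x_land=116.602, impact vy=-11.818
  bounce: vy ← 0.69·11.818 = 8.154
Arc 4: start y=0.000, vy=8.154 → t=1.662, apex=3.389, x_land=134.905, impact vy=-8.154
  bounce: vy ← 0.69·8.154 = 5.627
Arc 5: start y=0.000, vy=5.627 → t=1.147, apex=1.614, x_land=147.535, impact vy=-5.627
  bounce: vy ← 0.69·5.627 = 3.882
Arc 6: start y=0.000, vy=3.882 → t=0.791, apex=0.768, x_land=156.249, impact vy=-3.882
  bounce: vy ← 0.69·3.882 = 2.679
Arc 7: start y=0.000, vy=2.679 → t=0.546, apex=0.366, x_land=162.262, impact vy=-2.679
  bounce: vy ← 0.69·2.679 = 1.848

1 4.689 31.404 51.630
2 3.492 14.951 90.074
3 2.409 7.118 116.602
4 1.662 3.389 134.905
5 1.147 1.614 147.535
6 0.791 0.768 156.249
7 0.546 0.366 162.262
final: 162.262 1.848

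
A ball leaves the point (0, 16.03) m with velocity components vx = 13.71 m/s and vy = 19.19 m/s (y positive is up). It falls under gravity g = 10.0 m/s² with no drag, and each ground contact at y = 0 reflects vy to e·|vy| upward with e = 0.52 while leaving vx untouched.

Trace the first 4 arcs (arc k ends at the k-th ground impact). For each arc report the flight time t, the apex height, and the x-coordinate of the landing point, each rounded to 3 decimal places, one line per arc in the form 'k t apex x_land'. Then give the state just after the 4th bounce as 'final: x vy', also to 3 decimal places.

1 4.544 34.443 62.293
2 2.730 9.313 99.716
3 1.419 2.518 119.175
4 0.738 0.681 129.294
final: 129.294 1.919

Arc 1: start y=16.030, vy=19.190 → t=4.544, apex=34.443, x_land=62.293, impact vy=-26.246
  bounce: vy ← 0.52·26.246 = 13.648
Arc 2: start y=0.000, vy=13.648 → t=2.730, apex=9.313, x_land=99.716, impact vy=-13.648
  bounce: vy ← 0.52·13.648 = 7.097
Arc 3: start y=0.000, vy=7.097 → t=1.419, apex=2.518, x_land=119.175, impact vy=-7.097
  bounce: vy ← 0.52·7.097 = 3.690
Arc 4: start y=0.000, vy=3.690 → t=0.738, apex=0.681, x_land=129.294, impact vy=-3.690
  bounce: vy ← 0.52·3.690 = 1.919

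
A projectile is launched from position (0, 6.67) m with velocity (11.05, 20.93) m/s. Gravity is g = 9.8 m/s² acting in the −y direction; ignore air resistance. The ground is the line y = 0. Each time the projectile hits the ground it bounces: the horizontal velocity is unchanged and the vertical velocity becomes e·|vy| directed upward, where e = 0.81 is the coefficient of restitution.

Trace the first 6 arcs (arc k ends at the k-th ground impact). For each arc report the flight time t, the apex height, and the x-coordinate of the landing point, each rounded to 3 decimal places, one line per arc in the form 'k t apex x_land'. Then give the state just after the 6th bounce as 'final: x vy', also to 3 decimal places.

Arc 1: start y=6.670, vy=20.930 → t=4.569, apex=29.020, x_land=50.491, impact vy=-23.849
  bounce: vy ← 0.81·23.849 = 19.318
Arc 2: start y=0.000, vy=19.318 → t=3.942, apex=19.040, x_land=94.055, impact vy=-19.318
  bounce: vy ← 0.81·19.318 = 15.648
Arc 3: start y=0.000, vy=15.648 → t=3.193, apex=12.492, x_land=129.342, impact vy=-15.648
  bounce: vy ← 0.81·15.648 = 12.675
Arc 4: start y=0.000, vy=12.675 → t=2.587, apex=8.196, x_land=157.925, impact vy=-12.675
  bounce: vy ← 0.81·12.675 = 10.266
Arc 5: start y=0.000, vy=10.266 → t=2.095, apex=5.378, x_land=181.077, impact vy=-10.266
  bounce: vy ← 0.81·10.266 = 8.316
Arc 6: start y=0.000, vy=8.316 → t=1.697, apex=3.528, x_land=199.830, impact vy=-8.316
  bounce: vy ← 0.81·8.316 = 6.736

1 4.569 29.020 50.491
2 3.942 19.040 94.055
3 3.193 12.492 129.342
4 2.587 8.196 157.925
5 2.095 5.378 181.077
6 1.697 3.528 199.830
final: 199.830 6.736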